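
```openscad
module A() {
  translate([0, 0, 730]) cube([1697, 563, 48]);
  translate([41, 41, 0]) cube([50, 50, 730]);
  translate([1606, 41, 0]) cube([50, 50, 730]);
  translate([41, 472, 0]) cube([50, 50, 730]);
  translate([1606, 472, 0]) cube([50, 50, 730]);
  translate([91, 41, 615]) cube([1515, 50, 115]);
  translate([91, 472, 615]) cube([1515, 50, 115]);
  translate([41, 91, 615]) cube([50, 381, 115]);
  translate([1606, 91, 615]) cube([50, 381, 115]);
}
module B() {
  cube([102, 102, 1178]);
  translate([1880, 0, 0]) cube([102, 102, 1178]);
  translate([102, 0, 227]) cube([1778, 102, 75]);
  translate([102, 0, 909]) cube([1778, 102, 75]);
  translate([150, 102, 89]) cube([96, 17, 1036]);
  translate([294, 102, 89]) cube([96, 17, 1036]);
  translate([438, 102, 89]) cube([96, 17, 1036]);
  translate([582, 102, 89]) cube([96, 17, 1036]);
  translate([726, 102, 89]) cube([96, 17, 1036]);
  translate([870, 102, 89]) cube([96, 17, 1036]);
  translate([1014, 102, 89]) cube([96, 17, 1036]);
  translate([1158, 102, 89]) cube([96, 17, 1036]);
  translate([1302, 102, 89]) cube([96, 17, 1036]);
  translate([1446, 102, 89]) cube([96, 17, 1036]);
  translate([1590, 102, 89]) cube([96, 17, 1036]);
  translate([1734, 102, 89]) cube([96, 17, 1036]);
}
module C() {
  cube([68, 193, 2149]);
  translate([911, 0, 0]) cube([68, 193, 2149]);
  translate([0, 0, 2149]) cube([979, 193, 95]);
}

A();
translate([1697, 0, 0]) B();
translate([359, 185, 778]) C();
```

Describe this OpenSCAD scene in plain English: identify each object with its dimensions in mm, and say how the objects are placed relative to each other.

A is a table with a 1697×563 mm rectangular top, 48 mm thick, top surface at z = 778 mm, supported by four 50×50 mm square legs, each inset 41 mm from the nearest pair of top edges, running from the floor. Four apron rails, 50 mm thick and 115 mm tall, run between adjacent legs with their top edges flush with the underside of the top and their outer faces flush with the legs' outer faces.

B is a fence section. Two 102×102 mm posts, 1178 mm tall, stand on the floor with a clear span of 1778 mm between their inner faces. Two horizontal rails of 102×75 mm section span the gap between the posts with their undersides at z = 227 mm and z = 909 mm, flush with the posts' −y face. 12 pickets, each 96 mm wide, 17 mm thick and 1036 mm tall, are fixed to the +y face of the rails with their bottoms at z = 89 mm, evenly spaced across the span with equal gaps (rounded down to the nearest mm) at the −x end and between each pair — any rounding remainder accumulates at the +x end.

C is a door frame. The clear opening is 843 mm wide and 2149 mm high. Two 68 mm wide jambs, 193 mm deep, stand either side of the opening from the floor to the top of the opening. A 95 mm thick head sits across the top of both jambs, spanning the full outside width of the frame.

The fence section is against the table's +x side, with their −y faces flush. The door frame is on top of the table, centred.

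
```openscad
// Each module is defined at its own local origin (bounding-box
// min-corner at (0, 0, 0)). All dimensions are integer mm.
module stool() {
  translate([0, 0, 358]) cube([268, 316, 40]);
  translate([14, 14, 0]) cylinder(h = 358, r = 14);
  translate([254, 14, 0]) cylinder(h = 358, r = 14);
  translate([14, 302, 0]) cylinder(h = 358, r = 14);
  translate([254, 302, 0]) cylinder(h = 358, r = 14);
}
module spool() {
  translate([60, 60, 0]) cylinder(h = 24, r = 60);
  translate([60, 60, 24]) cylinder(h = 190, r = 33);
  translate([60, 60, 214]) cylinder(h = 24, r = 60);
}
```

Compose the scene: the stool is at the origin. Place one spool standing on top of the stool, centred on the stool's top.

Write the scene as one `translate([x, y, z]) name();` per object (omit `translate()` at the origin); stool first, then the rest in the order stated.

stool();
translate([74, 98, 398]) spool();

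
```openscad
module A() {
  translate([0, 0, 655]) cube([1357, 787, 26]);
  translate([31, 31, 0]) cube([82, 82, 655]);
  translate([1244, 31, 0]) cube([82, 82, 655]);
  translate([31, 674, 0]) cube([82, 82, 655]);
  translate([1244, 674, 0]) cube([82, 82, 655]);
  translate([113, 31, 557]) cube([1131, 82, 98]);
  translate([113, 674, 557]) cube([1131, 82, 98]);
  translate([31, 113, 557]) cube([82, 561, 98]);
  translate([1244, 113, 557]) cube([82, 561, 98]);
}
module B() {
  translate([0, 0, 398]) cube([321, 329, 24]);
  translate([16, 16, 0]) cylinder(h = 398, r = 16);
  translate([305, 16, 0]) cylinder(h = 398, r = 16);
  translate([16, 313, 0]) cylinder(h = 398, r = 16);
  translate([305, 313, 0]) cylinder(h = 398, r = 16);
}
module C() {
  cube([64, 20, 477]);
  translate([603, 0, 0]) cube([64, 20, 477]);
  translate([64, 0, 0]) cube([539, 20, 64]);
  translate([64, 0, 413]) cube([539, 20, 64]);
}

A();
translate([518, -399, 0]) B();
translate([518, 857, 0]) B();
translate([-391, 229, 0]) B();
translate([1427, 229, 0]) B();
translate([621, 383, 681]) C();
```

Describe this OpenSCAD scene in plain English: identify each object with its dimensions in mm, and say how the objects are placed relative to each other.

A is a rectangular dining table. The top is 1357×787×26 mm with its upper surface at z = 681 mm. It stands on four 82×82 mm square legs, each inset 31 mm from the nearest pair of top edges, running from the floor to the underside of the top. Four apron rails, 82 mm thick and 98 mm tall, run between adjacent legs with their top edges flush with the underside of the top and their outer faces flush with the legs' outer faces.

B is a simple wooden stool: a rectangular seat 321 mm (x) by 329 mm (y), 24 mm thick, top face at z = 422 mm, on four round legs, each 32 mm in diameter. The legs rest on z = 0, each leg's axis is inset half a diameter from the nearest pair of seat edges (so the leg's bounding box is flush with the corner).

C is a rectangular picture frame lying in the x–z plane (depth along y). The opening is 539 mm wide (x) by 349 mm tall (z), surrounded by a border 64 mm wide on all four sides. The frame is 20 mm deep and is made of two full-height vertical stiles with two horizontal rails fitted between them.

Four stools sit around the table at the −y, +y, −x, +x sides. The picture frame is on top of the table.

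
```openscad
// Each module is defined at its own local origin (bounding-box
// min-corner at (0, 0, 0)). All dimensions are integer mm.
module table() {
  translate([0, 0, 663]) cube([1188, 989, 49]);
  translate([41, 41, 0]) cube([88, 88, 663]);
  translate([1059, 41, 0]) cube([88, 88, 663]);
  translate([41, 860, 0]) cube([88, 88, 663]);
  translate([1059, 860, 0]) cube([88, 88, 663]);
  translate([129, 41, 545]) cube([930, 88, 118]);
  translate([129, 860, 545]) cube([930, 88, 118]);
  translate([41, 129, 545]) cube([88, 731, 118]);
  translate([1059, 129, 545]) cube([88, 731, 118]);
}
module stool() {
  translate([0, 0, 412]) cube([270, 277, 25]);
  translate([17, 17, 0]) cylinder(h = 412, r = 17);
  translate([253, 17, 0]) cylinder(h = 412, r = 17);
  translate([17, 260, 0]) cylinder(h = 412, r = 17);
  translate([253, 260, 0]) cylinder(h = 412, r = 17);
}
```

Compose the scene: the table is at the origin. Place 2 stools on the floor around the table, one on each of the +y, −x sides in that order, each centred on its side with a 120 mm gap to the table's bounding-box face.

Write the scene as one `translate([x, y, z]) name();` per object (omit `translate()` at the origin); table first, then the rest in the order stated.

table();
translate([459, 1109, 0]) stool();
translate([-390, 356, 0]) stool();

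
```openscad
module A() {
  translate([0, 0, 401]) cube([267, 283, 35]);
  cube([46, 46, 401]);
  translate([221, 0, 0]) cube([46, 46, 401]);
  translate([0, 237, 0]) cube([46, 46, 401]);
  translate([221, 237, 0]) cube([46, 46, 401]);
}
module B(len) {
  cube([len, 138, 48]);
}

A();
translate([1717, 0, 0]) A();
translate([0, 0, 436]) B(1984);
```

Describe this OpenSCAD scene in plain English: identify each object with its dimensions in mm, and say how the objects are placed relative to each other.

A is a four-legged stool. The seat is 267×283 mm, 35 mm thick, top at z = 436 mm. It stands on four square legs, each 46×46 mm in cross-section, from z = 0 to the seat underside, each flush with a corner of the seat.

B is a rectangular beam 1984 mm long (x), 138 mm deep (y), 48 mm thick (z).

The beam spans the tops of two stools placed 1450 mm apart, resting at z = 436 mm.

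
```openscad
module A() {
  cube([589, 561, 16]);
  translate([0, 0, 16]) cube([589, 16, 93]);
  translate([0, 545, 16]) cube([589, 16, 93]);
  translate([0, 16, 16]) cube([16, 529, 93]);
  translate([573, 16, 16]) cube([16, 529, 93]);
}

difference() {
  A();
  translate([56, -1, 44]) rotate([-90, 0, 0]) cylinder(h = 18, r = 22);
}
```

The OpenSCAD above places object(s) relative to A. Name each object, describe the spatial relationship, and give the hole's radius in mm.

A is an open box. The open box has a circular hole through its front wall. The hole's radius is 22 mm.

The subtracted cylinder has r = 22 mm.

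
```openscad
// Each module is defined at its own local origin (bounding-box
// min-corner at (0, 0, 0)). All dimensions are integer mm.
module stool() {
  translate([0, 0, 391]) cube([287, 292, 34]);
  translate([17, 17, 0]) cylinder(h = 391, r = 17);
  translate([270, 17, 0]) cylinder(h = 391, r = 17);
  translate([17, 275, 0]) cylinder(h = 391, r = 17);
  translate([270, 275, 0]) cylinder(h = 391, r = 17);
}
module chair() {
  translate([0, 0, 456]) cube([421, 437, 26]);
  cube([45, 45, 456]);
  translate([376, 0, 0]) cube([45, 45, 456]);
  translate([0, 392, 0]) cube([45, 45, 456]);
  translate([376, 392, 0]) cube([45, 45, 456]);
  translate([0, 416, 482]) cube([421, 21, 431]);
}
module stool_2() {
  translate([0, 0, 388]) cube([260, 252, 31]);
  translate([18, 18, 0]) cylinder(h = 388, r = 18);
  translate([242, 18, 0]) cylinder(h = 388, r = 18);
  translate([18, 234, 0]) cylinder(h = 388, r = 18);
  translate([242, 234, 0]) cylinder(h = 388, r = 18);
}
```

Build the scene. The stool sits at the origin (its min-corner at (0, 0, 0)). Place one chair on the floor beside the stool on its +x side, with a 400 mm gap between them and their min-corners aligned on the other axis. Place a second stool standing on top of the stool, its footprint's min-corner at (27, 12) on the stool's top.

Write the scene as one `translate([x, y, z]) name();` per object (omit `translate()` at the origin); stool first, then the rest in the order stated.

stool();
translate([687, 0, 0]) chair();
translate([27, 12, 425]) stool_2();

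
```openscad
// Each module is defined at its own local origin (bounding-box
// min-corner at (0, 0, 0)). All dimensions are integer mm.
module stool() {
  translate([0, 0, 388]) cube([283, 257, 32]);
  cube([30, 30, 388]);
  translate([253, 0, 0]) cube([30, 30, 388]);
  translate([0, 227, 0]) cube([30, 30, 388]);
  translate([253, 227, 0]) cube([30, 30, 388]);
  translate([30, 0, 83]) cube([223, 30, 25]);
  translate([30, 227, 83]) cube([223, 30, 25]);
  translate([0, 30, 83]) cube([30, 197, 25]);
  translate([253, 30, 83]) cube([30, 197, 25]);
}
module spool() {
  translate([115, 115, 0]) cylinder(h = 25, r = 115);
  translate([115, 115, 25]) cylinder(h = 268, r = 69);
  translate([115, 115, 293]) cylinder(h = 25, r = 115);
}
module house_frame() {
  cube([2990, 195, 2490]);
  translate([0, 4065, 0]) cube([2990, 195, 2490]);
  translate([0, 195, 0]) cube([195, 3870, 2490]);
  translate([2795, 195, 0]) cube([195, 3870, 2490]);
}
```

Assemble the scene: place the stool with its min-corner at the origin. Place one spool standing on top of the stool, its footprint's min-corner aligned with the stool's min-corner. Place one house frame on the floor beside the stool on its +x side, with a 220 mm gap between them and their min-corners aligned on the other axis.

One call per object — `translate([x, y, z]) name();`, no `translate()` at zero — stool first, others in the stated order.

stool();
translate([0, 0, 420]) spool();
translate([503, 0, 0]) house_frame();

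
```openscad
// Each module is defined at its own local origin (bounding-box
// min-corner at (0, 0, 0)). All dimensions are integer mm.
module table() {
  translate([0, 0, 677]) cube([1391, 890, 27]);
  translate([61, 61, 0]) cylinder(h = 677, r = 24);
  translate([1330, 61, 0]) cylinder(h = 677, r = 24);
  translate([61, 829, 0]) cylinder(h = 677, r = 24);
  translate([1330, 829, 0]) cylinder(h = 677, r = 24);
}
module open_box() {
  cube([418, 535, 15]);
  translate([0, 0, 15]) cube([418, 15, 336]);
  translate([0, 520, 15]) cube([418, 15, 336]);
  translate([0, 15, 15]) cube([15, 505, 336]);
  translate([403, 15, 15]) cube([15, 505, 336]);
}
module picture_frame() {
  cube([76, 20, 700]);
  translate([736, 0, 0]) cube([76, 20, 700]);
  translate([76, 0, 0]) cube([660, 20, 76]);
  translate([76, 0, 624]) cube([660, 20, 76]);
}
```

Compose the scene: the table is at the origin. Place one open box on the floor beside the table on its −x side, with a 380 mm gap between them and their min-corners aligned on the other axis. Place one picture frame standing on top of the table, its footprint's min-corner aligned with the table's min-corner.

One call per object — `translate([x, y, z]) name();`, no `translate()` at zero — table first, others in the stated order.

table();
translate([-798, 0, 0]) open_box();
translate([0, 0, 704]) picture_frame();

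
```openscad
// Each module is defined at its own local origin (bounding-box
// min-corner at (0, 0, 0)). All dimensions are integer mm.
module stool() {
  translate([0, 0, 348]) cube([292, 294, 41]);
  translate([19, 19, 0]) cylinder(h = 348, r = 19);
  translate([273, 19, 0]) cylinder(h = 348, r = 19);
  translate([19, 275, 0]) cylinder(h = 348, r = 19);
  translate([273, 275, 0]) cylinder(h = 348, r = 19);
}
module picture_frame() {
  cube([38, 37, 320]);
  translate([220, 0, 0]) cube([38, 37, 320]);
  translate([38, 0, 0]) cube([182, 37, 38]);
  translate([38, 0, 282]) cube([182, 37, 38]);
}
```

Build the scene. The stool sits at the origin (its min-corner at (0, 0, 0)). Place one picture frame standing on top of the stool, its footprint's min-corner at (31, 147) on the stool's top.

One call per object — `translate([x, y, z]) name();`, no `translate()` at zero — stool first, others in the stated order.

stool();
translate([31, 147, 389]) picture_frame();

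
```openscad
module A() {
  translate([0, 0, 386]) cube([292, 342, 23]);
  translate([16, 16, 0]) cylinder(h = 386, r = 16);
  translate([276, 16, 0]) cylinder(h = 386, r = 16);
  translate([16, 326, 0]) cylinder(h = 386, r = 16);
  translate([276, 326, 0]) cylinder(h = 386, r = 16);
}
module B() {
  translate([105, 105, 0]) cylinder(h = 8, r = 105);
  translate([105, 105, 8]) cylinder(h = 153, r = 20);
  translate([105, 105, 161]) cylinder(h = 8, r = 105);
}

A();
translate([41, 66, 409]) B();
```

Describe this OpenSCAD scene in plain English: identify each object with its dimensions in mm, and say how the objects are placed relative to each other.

A is a simple wooden stool: a rectangular seat 292 mm (x) by 342 mm (y), 23 mm thick, top face at z = 409 mm, on four round legs, each 32 mm in diameter. The legs rest on z = 0, each leg's axis is inset half a diameter from the nearest pair of seat edges (so the leg's bounding box is flush with the corner).

B is a spool: two coaxial disc flanges of radius 105 mm and thickness 8 mm, joined by a core cylinder of radius 20 mm and height 153 mm. The lower flange rests on z = 0 and the three cylinders share a vertical axis.

The spool is on top of the stool, centred.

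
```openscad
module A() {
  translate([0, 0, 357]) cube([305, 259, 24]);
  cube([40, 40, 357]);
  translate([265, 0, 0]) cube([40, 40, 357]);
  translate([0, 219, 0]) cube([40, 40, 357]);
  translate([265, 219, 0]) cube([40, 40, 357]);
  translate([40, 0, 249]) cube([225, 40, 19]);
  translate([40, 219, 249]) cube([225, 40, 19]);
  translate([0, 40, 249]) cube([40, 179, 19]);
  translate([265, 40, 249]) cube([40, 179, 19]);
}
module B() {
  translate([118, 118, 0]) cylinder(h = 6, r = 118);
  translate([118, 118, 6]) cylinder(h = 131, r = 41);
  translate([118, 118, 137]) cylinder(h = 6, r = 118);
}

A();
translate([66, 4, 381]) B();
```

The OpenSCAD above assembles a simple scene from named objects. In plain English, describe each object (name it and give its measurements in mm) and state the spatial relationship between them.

A is a simple wooden stool: a rectangular seat 305 mm (x) by 259 mm (y), 24 mm thick, top face at z = 381 mm, on four square legs, each 40×40 mm in cross-section. The legs rest on z = 0, each flush with a corner of the seat. Four stretchers, 40 mm wide and 19 mm tall, connect adjacent legs with their undersides at z = 249 mm, each running between the inner faces of the legs it joins and aligned with the legs' outer faces on the other axis.

B is a spool: two coaxial disc flanges of radius 118 mm and thickness 6 mm, joined by a core cylinder of radius 41 mm and height 131 mm. The lower flange rests on z = 0 and the three cylinders share a vertical axis.

The spool is on top of the stool.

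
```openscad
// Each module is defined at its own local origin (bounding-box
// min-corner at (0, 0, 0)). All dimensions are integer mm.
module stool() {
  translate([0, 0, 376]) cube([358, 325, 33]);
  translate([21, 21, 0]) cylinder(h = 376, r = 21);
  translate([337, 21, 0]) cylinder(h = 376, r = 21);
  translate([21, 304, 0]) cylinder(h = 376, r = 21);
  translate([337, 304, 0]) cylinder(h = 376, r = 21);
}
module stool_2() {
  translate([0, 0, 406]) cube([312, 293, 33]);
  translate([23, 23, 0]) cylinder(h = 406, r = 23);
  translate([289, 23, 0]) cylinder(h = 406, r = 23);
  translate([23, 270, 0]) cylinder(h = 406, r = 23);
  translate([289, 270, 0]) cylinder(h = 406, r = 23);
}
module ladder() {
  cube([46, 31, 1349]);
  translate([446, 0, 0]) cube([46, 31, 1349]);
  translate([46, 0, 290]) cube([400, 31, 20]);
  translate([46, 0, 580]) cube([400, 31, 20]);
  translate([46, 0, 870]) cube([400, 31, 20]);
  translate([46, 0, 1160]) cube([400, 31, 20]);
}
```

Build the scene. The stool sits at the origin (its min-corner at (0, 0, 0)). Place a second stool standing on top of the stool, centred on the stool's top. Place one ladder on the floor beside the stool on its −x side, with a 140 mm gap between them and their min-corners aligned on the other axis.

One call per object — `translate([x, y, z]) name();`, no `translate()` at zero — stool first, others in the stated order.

stool();
translate([23, 16, 409]) stool_2();
translate([-632, 0, 0]) ladder();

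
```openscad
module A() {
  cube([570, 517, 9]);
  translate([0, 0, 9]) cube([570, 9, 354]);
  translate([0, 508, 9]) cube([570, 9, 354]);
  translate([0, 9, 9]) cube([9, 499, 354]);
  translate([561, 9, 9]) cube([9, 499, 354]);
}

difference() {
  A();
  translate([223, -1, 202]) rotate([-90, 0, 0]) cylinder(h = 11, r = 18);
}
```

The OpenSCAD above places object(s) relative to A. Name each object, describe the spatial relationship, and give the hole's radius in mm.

A is an open box. The open box has a circular hole through its front wall. The hole's radius is 18 mm.

The subtracted cylinder has r = 18 mm.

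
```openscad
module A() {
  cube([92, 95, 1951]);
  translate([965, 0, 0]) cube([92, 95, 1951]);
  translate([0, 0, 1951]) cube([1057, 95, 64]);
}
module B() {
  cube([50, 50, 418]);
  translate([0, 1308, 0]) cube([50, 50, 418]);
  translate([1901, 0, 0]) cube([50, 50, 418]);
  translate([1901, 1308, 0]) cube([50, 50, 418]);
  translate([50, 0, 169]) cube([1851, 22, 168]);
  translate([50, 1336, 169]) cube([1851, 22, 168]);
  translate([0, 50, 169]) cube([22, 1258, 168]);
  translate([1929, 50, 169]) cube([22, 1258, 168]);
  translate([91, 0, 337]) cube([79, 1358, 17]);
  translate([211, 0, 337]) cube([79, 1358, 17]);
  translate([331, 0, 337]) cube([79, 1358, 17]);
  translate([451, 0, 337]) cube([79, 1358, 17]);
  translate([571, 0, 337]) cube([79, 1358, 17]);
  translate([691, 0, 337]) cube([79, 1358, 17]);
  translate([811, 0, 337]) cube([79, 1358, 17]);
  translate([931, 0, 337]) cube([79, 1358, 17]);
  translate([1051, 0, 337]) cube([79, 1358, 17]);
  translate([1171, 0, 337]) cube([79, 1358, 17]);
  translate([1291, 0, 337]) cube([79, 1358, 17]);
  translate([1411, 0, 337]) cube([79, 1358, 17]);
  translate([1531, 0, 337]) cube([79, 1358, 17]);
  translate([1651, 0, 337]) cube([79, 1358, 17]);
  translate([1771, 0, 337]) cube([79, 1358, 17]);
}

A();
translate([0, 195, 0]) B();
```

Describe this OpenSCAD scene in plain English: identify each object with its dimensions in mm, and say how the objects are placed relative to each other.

A is a rectangular door frame: two vertical jambs of 92×95 mm section, 1951 mm tall, with a clear opening 873 mm wide between their inner faces. A header 64 mm tall and 95 mm deep lies on top of the jambs and spans the full outside width.

B is a bed frame 1951 mm long (x) by 1358 mm wide (y). Four 50×50 mm corner posts, 418 mm tall, at the corners of the footprint. Four rails of 22 mm thickness and 168 mm height run between adjacent posts with their undersides at z = 169 mm, their outer faces flush with the outside of the frame (the two x-running rails run between the posts' inner faces; the two y-running rails run between the posts' inner faces). 15 slats, each 79 mm wide (x) and 17 mm thick, lie across the top of the two x-running rails, running the full 1358 mm width of the frame in y; the slats are evenly spaced along x between the inner faces of the end posts with equal gaps (rounded down to the nearest mm) at the −x end and between each pair — any rounding remainder accumulates at the +x end.

The bed frame is on the floor beside the door frame on its +y side.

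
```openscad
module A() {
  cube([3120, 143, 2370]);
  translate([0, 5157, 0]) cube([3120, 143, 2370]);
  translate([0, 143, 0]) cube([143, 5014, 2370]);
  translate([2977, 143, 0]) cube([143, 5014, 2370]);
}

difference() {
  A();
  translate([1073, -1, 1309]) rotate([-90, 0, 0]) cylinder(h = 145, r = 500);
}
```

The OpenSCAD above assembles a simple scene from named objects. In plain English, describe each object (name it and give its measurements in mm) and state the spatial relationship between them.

A is the wall frame of a small rectangular building: four walls, each 2370 mm tall and 143 mm thick, enclosing a footprint 3120 mm (x) by 5300 mm (y) outside-to-outside, with no floor or roof. The front and back walls (the −y and +y sides) span the full width; the two side walls fit between them.

The house frame has a circular hole of radius 500 mm through its front wall, centred at (x = 1073, z = 1309).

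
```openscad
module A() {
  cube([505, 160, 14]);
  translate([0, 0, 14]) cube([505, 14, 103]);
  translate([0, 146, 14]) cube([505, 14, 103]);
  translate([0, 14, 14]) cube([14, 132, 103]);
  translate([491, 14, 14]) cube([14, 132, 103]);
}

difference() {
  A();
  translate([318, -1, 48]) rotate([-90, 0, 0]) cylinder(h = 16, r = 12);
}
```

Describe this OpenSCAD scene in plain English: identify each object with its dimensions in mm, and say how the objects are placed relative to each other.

A is an open-topped rectangular box: outside dimensions 505×160×117 mm, with a uniform wall and base thickness of 14 mm. The base is a full 505×160 slab on the floor; four walls sit on top of the base. The front and back walls (the −y and +y sides) span the full width; the two side walls fit between them.

The open box has a circular hole of radius 12 mm through its front wall, centred at (x = 318, z = 48).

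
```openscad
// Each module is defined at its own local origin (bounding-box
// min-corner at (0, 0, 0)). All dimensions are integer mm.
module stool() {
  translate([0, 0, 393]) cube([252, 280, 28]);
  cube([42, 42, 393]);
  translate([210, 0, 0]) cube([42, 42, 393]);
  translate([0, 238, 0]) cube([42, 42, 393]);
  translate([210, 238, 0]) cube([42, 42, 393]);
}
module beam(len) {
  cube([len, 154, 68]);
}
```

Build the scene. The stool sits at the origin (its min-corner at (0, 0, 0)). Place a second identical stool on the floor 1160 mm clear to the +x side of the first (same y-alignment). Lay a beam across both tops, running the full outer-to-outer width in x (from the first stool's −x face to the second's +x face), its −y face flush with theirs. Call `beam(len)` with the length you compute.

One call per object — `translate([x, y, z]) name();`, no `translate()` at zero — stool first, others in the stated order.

stool();
translate([1412, 0, 0]) stool();
translate([0, 0, 421]) beam(1664);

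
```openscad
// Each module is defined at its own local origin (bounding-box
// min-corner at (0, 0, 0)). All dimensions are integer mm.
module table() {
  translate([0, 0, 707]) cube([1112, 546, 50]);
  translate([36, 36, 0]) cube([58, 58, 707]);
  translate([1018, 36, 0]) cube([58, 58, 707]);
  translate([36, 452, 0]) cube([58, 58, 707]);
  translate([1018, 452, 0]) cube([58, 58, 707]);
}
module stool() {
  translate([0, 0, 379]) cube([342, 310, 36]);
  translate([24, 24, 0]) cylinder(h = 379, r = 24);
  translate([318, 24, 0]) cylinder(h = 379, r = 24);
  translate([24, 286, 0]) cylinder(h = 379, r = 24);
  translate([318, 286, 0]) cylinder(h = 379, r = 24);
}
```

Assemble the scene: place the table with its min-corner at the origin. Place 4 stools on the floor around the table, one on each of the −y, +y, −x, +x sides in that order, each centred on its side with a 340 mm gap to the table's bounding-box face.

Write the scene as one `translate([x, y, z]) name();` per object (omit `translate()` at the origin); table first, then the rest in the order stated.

table();
translate([385, -650, 0]) stool();
translate([385, 886, 0]) stool();
translate([-682, 118, 0]) stool();
translate([1452, 118, 0]) stool();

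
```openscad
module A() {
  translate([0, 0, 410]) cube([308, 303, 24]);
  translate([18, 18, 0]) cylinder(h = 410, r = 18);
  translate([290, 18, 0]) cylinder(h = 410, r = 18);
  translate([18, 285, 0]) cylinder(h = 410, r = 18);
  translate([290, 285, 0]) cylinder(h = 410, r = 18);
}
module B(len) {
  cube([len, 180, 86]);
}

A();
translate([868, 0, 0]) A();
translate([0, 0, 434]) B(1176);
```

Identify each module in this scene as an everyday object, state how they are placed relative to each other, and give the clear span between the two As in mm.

Second stool starts at x = 868; first ends at x = 308; clear span = 868 − 308 = 560 mm.

A is a stool. B is a beam. A beam spans the tops of two stools. The clear span between the two stools is 560 mm.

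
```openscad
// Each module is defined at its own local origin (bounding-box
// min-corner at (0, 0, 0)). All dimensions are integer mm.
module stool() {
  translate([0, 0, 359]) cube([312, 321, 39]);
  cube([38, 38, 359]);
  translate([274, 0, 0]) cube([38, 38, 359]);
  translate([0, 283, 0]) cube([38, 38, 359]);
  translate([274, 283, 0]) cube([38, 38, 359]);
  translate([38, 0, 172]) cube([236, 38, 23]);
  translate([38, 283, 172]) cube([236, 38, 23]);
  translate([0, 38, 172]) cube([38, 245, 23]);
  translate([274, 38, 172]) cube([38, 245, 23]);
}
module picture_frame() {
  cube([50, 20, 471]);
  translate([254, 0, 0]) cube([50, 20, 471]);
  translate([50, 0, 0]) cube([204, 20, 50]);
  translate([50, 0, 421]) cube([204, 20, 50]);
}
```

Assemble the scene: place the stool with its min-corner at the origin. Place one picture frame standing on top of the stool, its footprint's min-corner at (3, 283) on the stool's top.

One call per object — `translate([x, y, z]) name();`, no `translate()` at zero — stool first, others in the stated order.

stool();
translate([3, 283, 398]) picture_frame();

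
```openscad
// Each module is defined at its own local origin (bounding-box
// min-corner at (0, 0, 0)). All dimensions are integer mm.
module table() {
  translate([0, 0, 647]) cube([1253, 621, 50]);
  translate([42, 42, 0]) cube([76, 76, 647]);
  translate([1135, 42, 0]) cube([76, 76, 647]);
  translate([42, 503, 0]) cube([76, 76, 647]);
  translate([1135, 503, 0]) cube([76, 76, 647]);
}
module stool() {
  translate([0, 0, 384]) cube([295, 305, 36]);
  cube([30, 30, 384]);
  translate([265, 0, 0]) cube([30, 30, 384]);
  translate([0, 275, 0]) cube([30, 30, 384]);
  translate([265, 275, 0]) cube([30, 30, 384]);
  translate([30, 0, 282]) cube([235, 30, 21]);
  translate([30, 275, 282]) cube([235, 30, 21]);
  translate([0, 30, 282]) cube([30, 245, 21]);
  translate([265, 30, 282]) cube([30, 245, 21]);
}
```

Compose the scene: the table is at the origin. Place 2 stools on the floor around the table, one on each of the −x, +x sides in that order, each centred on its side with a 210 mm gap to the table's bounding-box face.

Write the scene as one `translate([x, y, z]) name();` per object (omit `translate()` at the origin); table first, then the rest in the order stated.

table();
translate([-505, 158, 0]) stool();
translate([1463, 158, 0]) stool();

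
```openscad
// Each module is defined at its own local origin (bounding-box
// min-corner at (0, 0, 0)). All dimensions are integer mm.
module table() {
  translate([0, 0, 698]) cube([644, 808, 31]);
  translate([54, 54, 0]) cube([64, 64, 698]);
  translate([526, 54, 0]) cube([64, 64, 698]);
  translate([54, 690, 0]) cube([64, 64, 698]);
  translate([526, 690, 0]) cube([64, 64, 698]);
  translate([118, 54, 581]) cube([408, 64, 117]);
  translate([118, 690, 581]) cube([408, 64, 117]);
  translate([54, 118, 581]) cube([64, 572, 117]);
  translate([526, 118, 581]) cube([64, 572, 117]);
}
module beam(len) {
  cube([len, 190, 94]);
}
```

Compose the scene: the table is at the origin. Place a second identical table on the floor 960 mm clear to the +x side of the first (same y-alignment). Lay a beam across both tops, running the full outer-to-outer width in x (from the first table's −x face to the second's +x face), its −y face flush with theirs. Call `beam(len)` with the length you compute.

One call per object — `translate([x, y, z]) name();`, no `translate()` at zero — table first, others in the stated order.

table();
translate([1604, 0, 0]) table();
translate([0, 0, 729]) beam(2248);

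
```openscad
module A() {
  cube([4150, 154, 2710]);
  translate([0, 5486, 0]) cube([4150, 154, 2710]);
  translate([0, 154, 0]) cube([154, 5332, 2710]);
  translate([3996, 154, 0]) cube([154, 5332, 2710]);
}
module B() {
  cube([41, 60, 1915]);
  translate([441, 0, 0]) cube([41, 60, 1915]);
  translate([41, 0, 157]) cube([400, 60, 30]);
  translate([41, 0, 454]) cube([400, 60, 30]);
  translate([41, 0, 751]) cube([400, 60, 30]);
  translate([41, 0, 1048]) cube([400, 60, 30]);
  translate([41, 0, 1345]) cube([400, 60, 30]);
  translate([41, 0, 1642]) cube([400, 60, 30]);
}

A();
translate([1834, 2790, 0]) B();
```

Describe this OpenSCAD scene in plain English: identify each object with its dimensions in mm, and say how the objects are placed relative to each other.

A is the wall frame of a small rectangular building: four walls, each 2710 mm tall and 154 mm thick, enclosing a footprint 4150 mm (x) by 5640 mm (y) outside-to-outside, with no floor or roof. The front and back walls (the −y and +y sides) span the full width; the two side walls fit between them.

B is a straight ladder. Two 41×60 mm vertical rails, 1915 mm tall, stand 482 mm apart (outside-to-outside) with their front faces coplanar on the −y side. 6 rungs, each 60 mm deep and 30 mm tall, span between the inner faces of the rails, front faces flush with the rails. The lowest rung's underside is at z = 157 mm and rungs are spaced 297 mm apart (underside to underside).

The ladder sits inside the house frame, centred.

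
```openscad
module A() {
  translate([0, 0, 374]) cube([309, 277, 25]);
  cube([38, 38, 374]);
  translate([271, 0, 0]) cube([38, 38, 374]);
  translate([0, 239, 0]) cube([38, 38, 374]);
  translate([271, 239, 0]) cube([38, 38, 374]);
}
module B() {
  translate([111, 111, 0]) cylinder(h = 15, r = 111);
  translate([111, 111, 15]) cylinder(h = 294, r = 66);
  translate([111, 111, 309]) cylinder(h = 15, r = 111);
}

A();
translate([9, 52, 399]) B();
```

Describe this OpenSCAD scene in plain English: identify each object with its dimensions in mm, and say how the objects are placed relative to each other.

A is a simple wooden stool: a rectangular seat 309 mm (x) by 277 mm (y), 25 mm thick, top face at z = 399 mm, on four square legs, each 38×38 mm in cross-section. The legs rest on z = 0, each flush with a corner of the seat.

B is a spool: two coaxial disc flanges of radius 111 mm and thickness 15 mm, joined by a core cylinder of radius 66 mm and height 294 mm. The lower flange rests on z = 0 and the three cylinders share a vertical axis.

The spool is on top of the stool.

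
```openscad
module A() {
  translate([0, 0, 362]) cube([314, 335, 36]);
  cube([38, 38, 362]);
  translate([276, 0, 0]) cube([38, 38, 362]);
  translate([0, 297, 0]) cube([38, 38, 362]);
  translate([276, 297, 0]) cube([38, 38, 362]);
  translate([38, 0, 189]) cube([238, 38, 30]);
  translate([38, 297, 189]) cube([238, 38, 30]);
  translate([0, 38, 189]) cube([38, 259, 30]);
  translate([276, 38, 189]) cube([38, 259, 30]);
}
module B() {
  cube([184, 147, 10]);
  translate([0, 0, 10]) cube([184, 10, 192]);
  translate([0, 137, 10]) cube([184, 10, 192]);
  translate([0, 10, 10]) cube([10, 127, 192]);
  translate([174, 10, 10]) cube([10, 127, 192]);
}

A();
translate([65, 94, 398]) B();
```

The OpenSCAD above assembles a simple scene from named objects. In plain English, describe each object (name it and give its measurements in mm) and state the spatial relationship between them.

A is a four-legged stool. The seat is 314×335 mm, 36 mm thick, top at z = 398 mm. It stands on four square legs, each 38×38 mm in cross-section, from z = 0 to the seat underside, each flush with a corner of the seat. Four stretchers, 38 mm wide and 30 mm tall, connect adjacent legs with their undersides at z = 189 mm, each running between the inner faces of the legs it joins and aligned with the legs' outer faces on the other axis.

B is an open-topped rectangular box: outside dimensions 184×147×202 mm, with a uniform wall and base thickness of 10 mm. The base is a full 184×147 slab on the floor; four walls sit on top of the base. The front and back walls (the −y and +y sides) span the full width; the two side walls fit between them.

The open box is on top of the stool, centred.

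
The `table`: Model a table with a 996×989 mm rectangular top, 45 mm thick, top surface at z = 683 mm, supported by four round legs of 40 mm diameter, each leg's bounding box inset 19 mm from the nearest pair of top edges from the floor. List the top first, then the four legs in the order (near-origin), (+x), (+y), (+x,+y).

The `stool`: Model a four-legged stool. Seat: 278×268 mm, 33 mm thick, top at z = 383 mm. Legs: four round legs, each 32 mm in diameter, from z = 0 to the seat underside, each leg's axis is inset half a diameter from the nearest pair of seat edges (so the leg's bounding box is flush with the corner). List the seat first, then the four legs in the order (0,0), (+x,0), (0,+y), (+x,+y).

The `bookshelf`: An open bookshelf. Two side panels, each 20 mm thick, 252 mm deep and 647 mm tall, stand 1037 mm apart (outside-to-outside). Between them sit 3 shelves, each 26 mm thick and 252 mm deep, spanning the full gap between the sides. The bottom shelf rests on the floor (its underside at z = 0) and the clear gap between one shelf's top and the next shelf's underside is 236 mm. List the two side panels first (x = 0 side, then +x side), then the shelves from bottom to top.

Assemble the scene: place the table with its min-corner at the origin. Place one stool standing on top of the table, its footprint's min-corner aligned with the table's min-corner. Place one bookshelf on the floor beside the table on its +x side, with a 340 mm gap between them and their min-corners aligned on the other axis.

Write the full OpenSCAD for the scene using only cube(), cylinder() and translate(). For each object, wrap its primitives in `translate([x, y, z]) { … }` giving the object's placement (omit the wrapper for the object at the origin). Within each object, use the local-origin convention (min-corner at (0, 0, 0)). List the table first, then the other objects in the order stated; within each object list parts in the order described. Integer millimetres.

translate([0, 0, 638]) cube([996, 989, 45]);
translate([39, 39, 0]) cylinder(h = 638, r = 20);
translate([957, 39, 0]) cylinder(h = 638, r = 20);
translate([39, 950, 0]) cylinder(h = 638, r = 20);
translate([957, 950, 0]) cylinder(h = 638, r = 20);
translate([0, 0, 683]) {
  translate([0, 0, 350]) cube([278, 268, 33]);
  translate([16, 16, 0]) cylinder(h = 350, r = 16);
  translate([262, 16, 0]) cylinder(h = 350, r = 16);
  translate([16, 252, 0]) cylinder(h = 350, r = 16);
  translate([262, 252, 0]) cylinder(h = 350, r = 16);
}
translate([1336, 0, 0]) {
  cube([20, 252, 647]);
  translate([1017, 0, 0]) cube([20, 252, 647]);
  translate([20, 0, 0]) cube([997, 252, 26]);
  translate([20, 0, 262]) cube([997, 252, 26]);
  translate([20, 0, 524]) cube([997, 252, 26]);
}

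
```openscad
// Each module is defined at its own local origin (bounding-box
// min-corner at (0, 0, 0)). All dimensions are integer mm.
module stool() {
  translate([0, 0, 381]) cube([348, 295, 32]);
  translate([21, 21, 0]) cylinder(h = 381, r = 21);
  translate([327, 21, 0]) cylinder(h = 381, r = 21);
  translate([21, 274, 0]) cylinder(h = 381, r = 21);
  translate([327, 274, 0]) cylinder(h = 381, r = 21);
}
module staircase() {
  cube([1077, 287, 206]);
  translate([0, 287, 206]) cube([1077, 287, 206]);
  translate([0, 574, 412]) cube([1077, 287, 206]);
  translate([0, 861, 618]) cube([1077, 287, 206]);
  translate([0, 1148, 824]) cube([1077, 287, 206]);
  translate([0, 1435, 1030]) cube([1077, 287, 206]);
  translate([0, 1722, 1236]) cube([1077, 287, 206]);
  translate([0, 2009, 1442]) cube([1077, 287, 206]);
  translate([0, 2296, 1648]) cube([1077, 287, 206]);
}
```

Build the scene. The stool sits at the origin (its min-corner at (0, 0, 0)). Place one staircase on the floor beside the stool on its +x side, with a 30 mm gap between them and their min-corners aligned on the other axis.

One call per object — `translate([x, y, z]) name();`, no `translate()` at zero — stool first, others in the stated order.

stool();
translate([378, 0, 0]) staircase();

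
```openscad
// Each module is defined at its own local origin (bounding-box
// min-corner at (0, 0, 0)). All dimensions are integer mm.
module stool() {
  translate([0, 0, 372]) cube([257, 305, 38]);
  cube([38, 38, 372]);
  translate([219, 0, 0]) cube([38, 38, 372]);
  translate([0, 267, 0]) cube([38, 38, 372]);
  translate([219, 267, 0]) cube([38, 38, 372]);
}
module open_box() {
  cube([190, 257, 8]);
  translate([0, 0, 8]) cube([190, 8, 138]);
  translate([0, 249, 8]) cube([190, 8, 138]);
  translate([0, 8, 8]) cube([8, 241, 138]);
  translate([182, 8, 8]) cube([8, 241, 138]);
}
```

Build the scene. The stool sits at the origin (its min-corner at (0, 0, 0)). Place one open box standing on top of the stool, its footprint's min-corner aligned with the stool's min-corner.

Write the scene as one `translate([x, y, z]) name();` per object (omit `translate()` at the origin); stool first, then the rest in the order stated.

stool();
translate([0, 0, 410]) open_box();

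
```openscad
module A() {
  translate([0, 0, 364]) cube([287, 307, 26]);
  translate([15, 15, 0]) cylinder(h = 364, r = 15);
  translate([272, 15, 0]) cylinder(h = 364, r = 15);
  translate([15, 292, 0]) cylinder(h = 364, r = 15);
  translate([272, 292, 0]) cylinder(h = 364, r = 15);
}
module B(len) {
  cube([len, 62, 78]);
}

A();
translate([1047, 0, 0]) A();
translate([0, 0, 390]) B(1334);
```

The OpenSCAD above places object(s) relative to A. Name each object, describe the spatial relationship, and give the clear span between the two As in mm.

Second stool starts at x = 1047; first ends at x = 287; clear span = 1047 − 287 = 760 mm.

A is a stool. B is a beam. A beam spans the tops of two stools. The clear span between the two stools is 760 mm.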